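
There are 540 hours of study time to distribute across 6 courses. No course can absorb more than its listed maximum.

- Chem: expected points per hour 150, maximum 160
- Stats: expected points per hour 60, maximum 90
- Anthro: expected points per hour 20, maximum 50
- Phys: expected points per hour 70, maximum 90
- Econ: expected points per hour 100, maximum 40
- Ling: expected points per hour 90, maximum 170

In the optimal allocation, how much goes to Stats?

80

Order the courses by expected points per hour: Chem 150 > Econ 100 > Ling 90 > Phys 70 > Stats 60 > Anthro 20.
Chem: +160 to 160 (cap) → 380 left.
Econ: +40 to 40 (cap) → 340 left.
Ling takes 170 to reach its cap of 170 → 170 left.
Give Phys 90 to hit its cap of 90 → 80 left.
Stats has room for 90 but only 80 remain, so it gets 80.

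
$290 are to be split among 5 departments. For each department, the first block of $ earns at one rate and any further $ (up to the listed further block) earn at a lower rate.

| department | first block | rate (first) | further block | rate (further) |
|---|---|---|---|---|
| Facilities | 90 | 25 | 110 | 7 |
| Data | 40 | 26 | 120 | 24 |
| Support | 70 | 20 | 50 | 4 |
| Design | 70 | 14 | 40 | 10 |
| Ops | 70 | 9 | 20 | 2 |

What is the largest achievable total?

Rank every tier by rate: Data/tier1 26 > Facilities/tier1 25 > Data/tier2 24 > Support/tier1 20 > Design/tier1 14 > Design/tier2 10 > Ops/tier1 9 > Facilities/tier2 7 > Support/tier2 4 > Ops/tier2 2.
Data tier1 at 26: fill all 40 → 250 left.
Facilities/tier1 (25): +90 → 160 left.
Data tier2 at 24: fill all 120 → 40 left.
40 remain; put them into Support tier1 at 20.
Total = 26×40 + 25×90 + 24×120 + 20×40 = 6970.

6970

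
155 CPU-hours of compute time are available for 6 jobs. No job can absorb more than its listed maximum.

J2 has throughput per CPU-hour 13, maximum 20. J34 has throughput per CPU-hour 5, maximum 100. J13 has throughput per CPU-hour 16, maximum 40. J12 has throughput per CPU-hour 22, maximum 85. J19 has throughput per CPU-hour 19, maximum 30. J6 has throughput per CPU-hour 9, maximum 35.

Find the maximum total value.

3080

Highest throughput per CPU-hour first: J12 22 > J19 19 > J13 16 > J2 13 > J6 9 > J34 5.
J12: +85 to 85 (cap) — 70 left.
J19 takes 30 to reach its cap of 30 — 40 left.
J13: +40 to 40 (cap) — 0 left.
Total = 16×40 + 22×85 + 19×30 = 3080.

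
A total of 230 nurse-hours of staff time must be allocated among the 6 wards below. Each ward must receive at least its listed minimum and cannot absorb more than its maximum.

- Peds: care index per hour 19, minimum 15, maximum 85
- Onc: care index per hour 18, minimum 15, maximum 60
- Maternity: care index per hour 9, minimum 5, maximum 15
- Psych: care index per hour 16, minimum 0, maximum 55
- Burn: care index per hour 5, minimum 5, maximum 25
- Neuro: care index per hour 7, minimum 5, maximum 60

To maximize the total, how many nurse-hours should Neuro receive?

Meeting every minimum uses 15+15+5+0+5+5 = 45 nurse-hours, leaving 185.
Rank by care index per hour: Peds 19 > Onc 18 > Psych 16 > Maternity 9 > Neuro 7 > Burn 5.
Peds takes 70 more to reach its cap of 85 → 115 left.
Give Onc 45 more to hit its cap of 60 → 70 left.
Psych takes 55 more to reach its cap of 55 → 15 left.
Maternity: +10 to 15 (cap) → 5 left.
Neuro has room for 55 more but only 5 remain, so it gets 10.

10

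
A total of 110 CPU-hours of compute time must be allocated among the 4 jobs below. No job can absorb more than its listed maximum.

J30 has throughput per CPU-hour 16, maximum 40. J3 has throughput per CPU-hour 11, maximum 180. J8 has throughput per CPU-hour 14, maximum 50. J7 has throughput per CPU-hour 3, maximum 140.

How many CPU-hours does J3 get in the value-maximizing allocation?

20

Highest throughput per CPU-hour first: J30 16 > J8 14 > J3 11 > J7 3.
J30 takes 40 to reach its cap of 40 → 70 left.
J8 takes 50 to reach its cap of 50 → 20 left.
J3 has room for 180 but only 20 remain, so it gets 20.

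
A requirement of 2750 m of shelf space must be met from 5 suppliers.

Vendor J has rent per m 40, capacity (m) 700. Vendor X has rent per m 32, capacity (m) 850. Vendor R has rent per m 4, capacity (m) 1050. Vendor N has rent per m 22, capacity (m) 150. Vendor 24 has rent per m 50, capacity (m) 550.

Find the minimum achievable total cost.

Cheapest first:
Take 1050 from Vendor R at 4 ; need 1700 more.
Vendor N (22): use full 150 ; 1550 m to go.
Vendor X at 32: take all 850 m ; 700 still needed.
Vendor J (40): use full 700 ; 0 m to go.
Vendor 24: unused.
Cost = 1050×4 + 150×22 + 850×32 + 700×40 = 62700.

62700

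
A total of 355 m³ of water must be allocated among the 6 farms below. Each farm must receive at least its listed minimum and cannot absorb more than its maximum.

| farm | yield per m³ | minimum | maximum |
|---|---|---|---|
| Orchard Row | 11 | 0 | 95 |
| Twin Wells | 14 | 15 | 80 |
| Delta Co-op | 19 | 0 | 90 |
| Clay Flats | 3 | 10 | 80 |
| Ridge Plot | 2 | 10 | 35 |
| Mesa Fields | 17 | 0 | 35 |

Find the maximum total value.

4625

Meeting every minimum uses 0+15+0+10+10+0 = 35 m³, leaving 320.
Rank by yield per m³: Delta Co-op 19 > Mesa Fields 17 > Twin Wells 14 > Orchard Row 11 > Clay Flats 3 > Ridge Plot 2.
Delta Co-op takes 90 more to reach its cap of 90 ; 230 left.
Mesa Fields: +35 to 35 (cap) ; 195 left.
Twin Wells: +65 to 80 (cap) ; 130 left.
Give Orchard Row 95 more to hit its cap of 95 ; 35 left.
Clay Flats has room for 70 more but only 35 remain, so it gets 45.
Total = 11×95 + 14×80 + 19×90 + 3×45 + 2×10 + 17×35 = 4625.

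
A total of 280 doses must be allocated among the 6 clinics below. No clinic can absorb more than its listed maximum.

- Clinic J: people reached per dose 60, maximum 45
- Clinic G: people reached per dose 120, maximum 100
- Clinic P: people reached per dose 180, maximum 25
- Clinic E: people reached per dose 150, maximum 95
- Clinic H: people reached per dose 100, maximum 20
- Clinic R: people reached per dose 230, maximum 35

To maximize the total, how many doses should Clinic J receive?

Order the clinics by people reached per dose: Clinic R 230 > Clinic P 180 > Clinic E 150 > Clinic G 120 > Clinic H 100 > Clinic J 60.
Give Clinic R 35 to hit its cap of 35 ; 245 left.
Give Clinic P 25 to hit its cap of 25 ; 220 left.
Clinic E takes 95 to reach its cap of 95 ; 125 left.
Clinic G takes 100 to reach its cap of 100 ; 25 left.
Clinic H: +20 to 20 (cap) ; 5 left.
Clinic J: +5 (room for 45) → 5. Pool exhausted.

5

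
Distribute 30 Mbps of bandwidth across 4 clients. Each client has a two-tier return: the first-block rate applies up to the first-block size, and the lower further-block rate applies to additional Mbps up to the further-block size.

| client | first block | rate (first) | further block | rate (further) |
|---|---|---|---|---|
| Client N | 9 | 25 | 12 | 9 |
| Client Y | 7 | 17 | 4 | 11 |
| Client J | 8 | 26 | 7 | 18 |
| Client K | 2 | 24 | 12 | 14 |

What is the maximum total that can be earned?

Rank every tier by rate: Client J/tier1 26 > Client N/tier1 25 > Client K/tier1 24 > Client J/tier2 18 > Client Y/tier1 17 > Client K/tier2 14 > Client Y/tier2 11 > Client N/tier2 9.
Client J/tier1 (26): +8 — 22 left.
Fill Client N tier1 block (9 at 25) — 13 left.
Client K/tier1 (24): +2 — 11 left.
Client J/tier2 (18): +7 — 4 left.
Client Y/tier1: +4 of 7 at 17; pool empty.
Total = 26×8 + 25×9 + 24×2 + 18×7 + 17×4 = 675.

675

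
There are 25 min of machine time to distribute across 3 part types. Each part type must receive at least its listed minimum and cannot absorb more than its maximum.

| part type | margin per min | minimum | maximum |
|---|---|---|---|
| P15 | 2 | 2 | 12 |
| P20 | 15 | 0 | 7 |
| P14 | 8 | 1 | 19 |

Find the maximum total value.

Meeting every minimum uses 2+0+1 = 3 min, leaving 22.
Rank by margin per min: P20 15 > P14 8 > P15 2.
P20 takes 7 more to reach its cap of 7 → 15 left.
P14 has room for 18 more but only 15 remain, so it gets 16.
Total = 2×2 + 15×7 + 8×16 = 237.

237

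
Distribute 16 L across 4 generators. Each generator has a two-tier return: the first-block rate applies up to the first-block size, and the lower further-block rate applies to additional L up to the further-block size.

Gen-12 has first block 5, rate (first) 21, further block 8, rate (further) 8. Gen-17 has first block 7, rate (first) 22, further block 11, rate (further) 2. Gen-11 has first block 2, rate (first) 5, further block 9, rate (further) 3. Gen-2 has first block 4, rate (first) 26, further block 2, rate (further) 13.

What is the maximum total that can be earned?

Rank every tier by rate: Gen-2/T1 26 > Gen-17/T1 22 > Gen-12/T1 21 > Gen-2/T2 13 > Gen-12/T2 8 > Gen-11/T1 5 > Gen-11/T2 3 > Gen-17/T2 2.
Gen-2/T1 (26): +4 ; 12 left.
Gen-17/T1 (22): +7 ; 5 left.
Fill Gen-12 T1 block (5 at 21) ; 0 left.
Total = 26×4 + 22×7 + 21×5 = 363.

363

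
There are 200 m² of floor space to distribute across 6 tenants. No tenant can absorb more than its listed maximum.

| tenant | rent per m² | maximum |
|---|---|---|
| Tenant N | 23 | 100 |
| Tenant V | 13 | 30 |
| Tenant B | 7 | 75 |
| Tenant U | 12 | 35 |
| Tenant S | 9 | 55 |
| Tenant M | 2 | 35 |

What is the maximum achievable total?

Highest rent per m² first: Tenant N 23 > Tenant V 13 > Tenant U 12 > Tenant S 9 > Tenant B 7 > Tenant M 2.
Give Tenant N 100 to hit its cap of 100 ; 100 left.
Give Tenant V 30 to hit its cap of 30 ; 70 left.
Tenant U: +35 to 35 (cap) ; 35 left.
Tenant S: +35 (room for 55) → 35. Pool exhausted.
Total = 23×100 + 13×30 + 12×35 + 9×35 = 3425.

3425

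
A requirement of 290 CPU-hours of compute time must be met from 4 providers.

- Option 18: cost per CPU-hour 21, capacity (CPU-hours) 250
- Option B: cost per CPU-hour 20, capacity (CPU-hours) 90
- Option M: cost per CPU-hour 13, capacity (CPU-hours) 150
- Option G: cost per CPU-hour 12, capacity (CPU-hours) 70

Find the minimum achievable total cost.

Cheapest first:
Option G at 12: take all 70 CPU-hours ; 220 still needed.
Option M (13): use full 150 ; 70 CPU-hours to go.
Take 70 from Option B at 20 to finish.
Option 18: unused.
Cost = 70×12 + 150×13 + 70×20 = 4190.

4190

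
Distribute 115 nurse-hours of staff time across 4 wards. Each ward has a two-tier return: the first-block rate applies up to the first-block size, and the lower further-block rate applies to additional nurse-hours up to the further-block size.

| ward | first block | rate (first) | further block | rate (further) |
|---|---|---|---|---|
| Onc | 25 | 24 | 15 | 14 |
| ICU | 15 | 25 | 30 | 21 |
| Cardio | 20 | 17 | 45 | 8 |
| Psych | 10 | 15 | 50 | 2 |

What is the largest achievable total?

2305

Rank every tier by rate: ICU/tier1 25 > Onc/tier1 24 > ICU/tier2 21 > Cardio/tier1 17 > Psych/tier1 15 > Onc/tier2 14 > Cardio/tier2 8 > Psych/tier2 2.
ICU/tier1 (25): +15 — 100 left.
Onc tier1 at 24: fill all 25 — 75 left.
ICU tier2 at 21: fill all 30 — 45 left.
Fill Cardio tier1 block (20 at 17) — 25 left.
Psych tier1 at 15: fill all 10 — 15 left.
Onc/tier2 (14): +15 — 0 left.
Total = 25×15 + 24×25 + 21×30 + 17×20 + 15×10 + 14×15 = 2305.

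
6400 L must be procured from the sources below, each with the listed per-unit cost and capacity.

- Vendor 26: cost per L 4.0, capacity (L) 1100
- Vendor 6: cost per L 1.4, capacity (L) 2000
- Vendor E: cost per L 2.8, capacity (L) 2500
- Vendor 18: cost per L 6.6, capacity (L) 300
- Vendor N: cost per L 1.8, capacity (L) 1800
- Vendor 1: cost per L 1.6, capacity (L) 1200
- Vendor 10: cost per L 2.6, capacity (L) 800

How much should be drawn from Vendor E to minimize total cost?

Cheapest first:
Vendor 6 (1.4): use full 2000 → 4400 L to go.
Take 1200 from Vendor 1 at 1.6 → need 3200 more.
Take 1800 from Vendor N at 1.8 → need 1400 more.
Vendor 10 at 2.6: take all 800 L → 600 still needed.
Vendor E at 2.8: take 600 of its 2500 → requirement met.
Vendor 26, Vendor 18: unused.

600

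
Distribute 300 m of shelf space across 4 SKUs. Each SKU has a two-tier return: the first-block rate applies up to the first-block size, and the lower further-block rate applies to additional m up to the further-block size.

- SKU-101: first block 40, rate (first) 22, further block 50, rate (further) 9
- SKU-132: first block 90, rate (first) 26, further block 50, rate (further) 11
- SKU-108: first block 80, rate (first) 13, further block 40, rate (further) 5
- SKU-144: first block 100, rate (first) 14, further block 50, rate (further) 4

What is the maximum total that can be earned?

Treat each block as its own option and order by rate: SKU-132/first 26 > SKU-101/first 22 > SKU-144/first 14 > SKU-108/first 13 > SKU-132/second 11 > SKU-101/second 9 > SKU-108/second 5 > SKU-144/second 4.
SKU-132/first (26): +90 — 210 left.
Fill SKU-101 first block (40 at 22) — 170 left.
SKU-144 first at 14: fill all 100 — 70 left.
SKU-108 first at 13: only 70 left, fill 70.
Total = 26×90 + 22×40 + 14×100 + 13×70 = 5530.

5530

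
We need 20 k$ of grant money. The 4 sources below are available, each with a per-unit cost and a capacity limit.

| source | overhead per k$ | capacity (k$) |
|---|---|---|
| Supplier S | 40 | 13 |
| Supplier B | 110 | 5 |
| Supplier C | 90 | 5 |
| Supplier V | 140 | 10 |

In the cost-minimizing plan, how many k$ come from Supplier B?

2

Use sources in increasing cost order.
Supplier S (40): use full 13 → 7 k$ to go.
Take 5 from Supplier C at 90 → need 2 more.
Supplier B at 110: take 2 of its 5 → requirement met.
Supplier V: unused.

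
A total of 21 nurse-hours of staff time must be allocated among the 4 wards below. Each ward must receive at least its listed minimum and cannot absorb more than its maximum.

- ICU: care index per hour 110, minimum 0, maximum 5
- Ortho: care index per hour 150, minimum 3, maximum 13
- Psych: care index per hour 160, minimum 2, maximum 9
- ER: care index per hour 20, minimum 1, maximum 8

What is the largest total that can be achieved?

Meeting every minimum uses 0+3+2+1 = 6 nurse-hours, leaving 15.
Highest care index per hour first: Psych 160 > Ortho 150 > ICU 110 > ER 20.
Psych: +7 to 9 (cap) ; 8 left.
Only 8 left; Ortho takes them to reach 11.
Total = 150×11 + 160×9 + 20×1 = 3110.

3110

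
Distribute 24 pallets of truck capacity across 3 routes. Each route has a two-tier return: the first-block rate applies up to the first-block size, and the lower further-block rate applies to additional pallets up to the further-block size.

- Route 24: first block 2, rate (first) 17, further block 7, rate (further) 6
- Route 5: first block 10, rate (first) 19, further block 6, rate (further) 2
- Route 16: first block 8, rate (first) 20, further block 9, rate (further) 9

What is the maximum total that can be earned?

Treat each block as its own option and order by rate: Route 16/tier1 20 > Route 5/tier1 19 > Route 24/tier1 17 > Route 16/tier2 9 > Route 24/tier2 6 > Route 5/tier2 2.
Fill Route 16 tier1 block (8 at 20) → 16 left.
Fill Route 5 tier1 block (10 at 19) → 6 left.
Route 24/tier1 (17): +2 → 4 left.
Route 16/tier2: +4 of 9 at 9; pool empty.
Total = 20×8 + 19×10 + 17×2 + 9×4 = 420.

420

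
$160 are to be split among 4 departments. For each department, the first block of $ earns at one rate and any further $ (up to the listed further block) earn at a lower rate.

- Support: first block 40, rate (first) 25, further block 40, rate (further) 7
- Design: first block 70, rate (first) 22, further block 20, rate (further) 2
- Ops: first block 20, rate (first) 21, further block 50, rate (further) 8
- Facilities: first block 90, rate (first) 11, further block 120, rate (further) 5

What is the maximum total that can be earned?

3290

Treat each block as its own option and order by rate: Support/first 25 > Design/first 22 > Ops/first 21 > Facilities/first 11 > Ops/second 8 > Support/second 7 > Facilities/second 5 > Design/second 2.
Support first at 25: fill all 40 → 120 left.
Design first at 22: fill all 70 → 50 left.
Ops/first (21): +20 → 30 left.
Facilities first at 11: only 30 left, fill 30.
Total = 25×40 + 22×70 + 21×20 + 11×30 = 3290.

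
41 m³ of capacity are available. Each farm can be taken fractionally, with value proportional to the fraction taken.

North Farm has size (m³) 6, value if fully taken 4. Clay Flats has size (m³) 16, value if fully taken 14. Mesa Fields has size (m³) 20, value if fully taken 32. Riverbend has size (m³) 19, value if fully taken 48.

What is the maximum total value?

Sort by value density: Riverbend 48/19≈2.53, Mesa Fields 32/20≈1.6, Clay Flats 14/16≈0.875, North Farm 4/6≈0.667.
Riverbend: take in full, 19 m³ for value 48 ; 22 left.
Take all of Mesa Fields (20 m³, value 32) ; 2 m³ left.
2 m³ left: a 2/16 share of Clay Flats gives 14×2/16 = 1.75.
Total value = 81.75.

81.75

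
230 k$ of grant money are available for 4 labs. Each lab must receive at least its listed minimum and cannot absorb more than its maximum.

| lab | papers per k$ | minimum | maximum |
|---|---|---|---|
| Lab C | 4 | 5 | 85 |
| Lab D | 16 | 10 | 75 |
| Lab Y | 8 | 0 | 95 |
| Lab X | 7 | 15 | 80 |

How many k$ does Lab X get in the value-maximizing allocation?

55

Meeting every minimum uses 5+10+0+15 = 30 k$, leaving 200.
Highest papers per k$ first: Lab D 16 > Lab Y 8 > Lab X 7 > Lab C 4.
Lab D: +65 to 75 (cap) → 135 left.
Give Lab Y 95 more to hit its cap of 95 → 40 left.
Lab X: +40 (room for 65) → 55. Pool exhausted.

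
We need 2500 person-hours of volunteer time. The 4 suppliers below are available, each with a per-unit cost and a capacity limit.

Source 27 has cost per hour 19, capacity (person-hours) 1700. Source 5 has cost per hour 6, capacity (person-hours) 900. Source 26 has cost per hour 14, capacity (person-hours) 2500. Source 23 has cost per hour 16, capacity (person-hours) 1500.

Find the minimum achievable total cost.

27800

Cheapest first:
Take 900 from Source 5 at 6 — need 1600 more.
Source 26 (14): take the remaining 1600 — done.
Source 23, Source 27: unused.
Cost = 900×6 + 1600×14 = 27800.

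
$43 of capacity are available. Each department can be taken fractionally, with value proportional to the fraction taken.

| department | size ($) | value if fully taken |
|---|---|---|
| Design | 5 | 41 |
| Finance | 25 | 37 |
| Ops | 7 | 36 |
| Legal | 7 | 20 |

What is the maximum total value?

Sort by value density: Design 41/5≈8.2, Ops 36/7≈5.14, Legal 20/7≈2.86, Finance 37/25≈1.48.
Design: take in full, 5 $ for value 41 → 38 left.
All 7 $ of Ops fit (value 36) → 31 remain.
All 7 $ of Legal fit (value 20) → 24 remain.
24 $ left: a 24/25 share of Finance gives 37×24/25 = 35.52.
Total value = 132.52.

132.52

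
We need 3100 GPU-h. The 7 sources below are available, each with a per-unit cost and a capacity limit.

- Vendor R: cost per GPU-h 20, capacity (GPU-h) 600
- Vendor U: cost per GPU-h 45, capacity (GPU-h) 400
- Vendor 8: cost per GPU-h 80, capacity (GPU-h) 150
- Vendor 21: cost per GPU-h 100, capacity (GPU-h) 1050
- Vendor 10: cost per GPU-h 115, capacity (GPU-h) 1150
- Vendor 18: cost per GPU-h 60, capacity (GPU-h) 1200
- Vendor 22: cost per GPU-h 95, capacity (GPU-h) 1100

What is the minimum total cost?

185250

Use sources in increasing cost order.
Take 600 from Vendor R at 20 → need 2500 more.
Vendor U (45): use full 400 → 2100 GPU-h to go.
Vendor 18 at 60: take all 1200 GPU-h → 900 still needed.
Take 150 from Vendor 8 at 80 → need 750 more.
Vendor 22 (95): take the remaining 750 → done.
Vendor 21, Vendor 10: unused.
Cost = 600×20 + 400×45 + 1200×60 + 150×80 + 750×95 = 185250.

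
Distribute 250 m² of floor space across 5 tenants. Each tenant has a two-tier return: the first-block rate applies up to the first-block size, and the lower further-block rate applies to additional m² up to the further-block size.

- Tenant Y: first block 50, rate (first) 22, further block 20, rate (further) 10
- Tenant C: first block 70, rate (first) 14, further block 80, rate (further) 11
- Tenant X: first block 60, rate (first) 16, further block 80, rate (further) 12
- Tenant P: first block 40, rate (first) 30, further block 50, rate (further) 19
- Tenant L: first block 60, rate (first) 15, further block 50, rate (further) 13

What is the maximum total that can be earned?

Treat each block as its own option and order by rate: Tenant P/first 30 > Tenant Y/first 22 > Tenant P/second 19 > Tenant X/first 16 > Tenant L/first 15 > Tenant C/first 14 > Tenant L/second 13 > Tenant X/second 12 > Tenant C/second 11 > Tenant Y/second 10.
Tenant P/first (30): +40 — 210 left.
Tenant Y/first (22): +50 — 160 left.
Fill Tenant P second block (50 at 19) — 110 left.
Tenant X first at 16: fill all 60 — 50 left.
Tenant L first at 15: only 50 left, fill 50.
Total = 30×40 + 22×50 + 19×50 + 16×60 + 15×50 = 4960.

4960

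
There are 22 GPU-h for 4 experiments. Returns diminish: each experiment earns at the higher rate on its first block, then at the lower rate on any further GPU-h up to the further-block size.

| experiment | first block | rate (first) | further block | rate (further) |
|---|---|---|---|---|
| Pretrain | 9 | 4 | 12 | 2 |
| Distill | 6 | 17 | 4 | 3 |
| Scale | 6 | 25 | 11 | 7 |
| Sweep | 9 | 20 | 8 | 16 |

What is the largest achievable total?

448

Rank every tier by rate: Scale/first 25 > Sweep/first 20 > Distill/first 17 > Sweep/second 16 > Scale/second 7 > Pretrain/first 4 > Distill/second 3 > Pretrain/second 2.
Fill Scale first block (6 at 25) → 16 left.
Sweep first at 20: fill all 9 → 7 left.
Distill first at 17: fill all 6 → 1 left.
1 remain; put them into Sweep second at 16.
Total = 25×6 + 20×9 + 17×6 + 16×1 = 448.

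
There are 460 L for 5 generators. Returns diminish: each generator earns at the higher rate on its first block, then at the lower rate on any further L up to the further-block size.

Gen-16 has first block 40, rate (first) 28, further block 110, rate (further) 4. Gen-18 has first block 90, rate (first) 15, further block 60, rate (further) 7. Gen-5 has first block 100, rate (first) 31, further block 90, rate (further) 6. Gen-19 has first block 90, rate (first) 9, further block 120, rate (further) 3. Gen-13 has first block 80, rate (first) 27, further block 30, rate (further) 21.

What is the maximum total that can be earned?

9380

Order all 10 blocks by rate: Gen-5/first 31 > Gen-16/first 28 > Gen-13/first 27 > Gen-13/second 21 > Gen-18/first 15 > Gen-19/first 9 > Gen-18/second 7 > Gen-5/second 6 > Gen-16/second 4 > Gen-19/second 3.
Gen-5/first (31): +100 ; 360 left.
Gen-16/first (28): +40 ; 320 left.
Gen-13 first at 27: fill all 80 ; 240 left.
Gen-13 second at 21: fill all 30 ; 210 left.
Gen-18/first (15): +90 ; 120 left.
Gen-19/first (9): +90 ; 30 left.
Gen-18 second at 7: only 30 left, fill 30.
Total = 31×100 + 28×40 + 27×80 + 21×30 + 15×90 + 9×90 + 7×30 = 9380.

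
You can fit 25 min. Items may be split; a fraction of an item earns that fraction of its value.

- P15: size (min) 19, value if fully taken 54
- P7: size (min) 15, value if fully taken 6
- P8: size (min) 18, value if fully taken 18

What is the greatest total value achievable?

60

Best value per unit of size first: P15 54/19≈2.84, P8 18/18≈1, P7 6/15≈0.4.
All 19 min of P15 fit (value 54) ; 6 remain.
Fill the last 6 min with part of P8: 6/18 of it earns 6.
Total value = 60.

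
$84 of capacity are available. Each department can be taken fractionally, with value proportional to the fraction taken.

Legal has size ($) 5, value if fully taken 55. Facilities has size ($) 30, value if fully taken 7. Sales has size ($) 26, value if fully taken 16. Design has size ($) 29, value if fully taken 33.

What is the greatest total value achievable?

Rank by value-to-size ratio: Legal 55/5≈11, Design 33/29≈1.14, Sales 16/26≈0.615, Facilities 7/30≈0.233.
All 5 $ of Legal fit (value 55) → 79 remain.
Design: take in full, 29 $ for value 33 → 50 left.
Sales: take in full, 26 $ for value 16 → 24 left.
24 $ left: a 24/30 share of Facilities gives 7×24/30 = 5.6.
Total value = 109.6.

109.6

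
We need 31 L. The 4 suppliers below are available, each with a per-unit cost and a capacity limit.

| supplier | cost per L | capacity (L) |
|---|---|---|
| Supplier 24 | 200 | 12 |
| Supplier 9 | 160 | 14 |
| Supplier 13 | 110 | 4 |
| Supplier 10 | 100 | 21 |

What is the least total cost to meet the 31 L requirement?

3500

Cheapest first:
Supplier 10 (100): use full 21 — 10 L to go.
Take 4 from Supplier 13 at 110 — need 6 more.
Supplier 9 at 160: take 6 of its 14 — requirement met.
Supplier 24: unused.
Cost = 21×100 + 4×110 + 6×160 = 3500.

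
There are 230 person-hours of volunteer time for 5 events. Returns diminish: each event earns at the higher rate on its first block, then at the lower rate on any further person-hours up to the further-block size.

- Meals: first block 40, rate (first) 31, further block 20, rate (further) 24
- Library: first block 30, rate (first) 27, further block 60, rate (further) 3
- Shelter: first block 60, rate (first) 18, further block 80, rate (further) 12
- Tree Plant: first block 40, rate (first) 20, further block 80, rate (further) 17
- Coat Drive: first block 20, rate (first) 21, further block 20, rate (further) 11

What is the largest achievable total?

Order all 10 blocks by rate: Meals/T1 31 > Library/T1 27 > Meals/T2 24 > Coat Drive/T1 21 > Tree Plant/T1 20 > Shelter/T1 18 > Tree Plant/T2 17 > Shelter/T2 12 > Coat Drive/T2 11 > Library/T2 3.
Fill Meals T1 block (40 at 31) → 190 left.
Library T1 at 27: fill all 30 → 160 left.
Fill Meals T2 block (20 at 24) → 140 left.
Coat Drive T1 at 21: fill all 20 → 120 left.
Tree Plant/T1 (20): +40 → 80 left.
Fill Shelter T1 block (60 at 18) → 20 left.
20 remain; put them into Tree Plant T2 at 17.
Total = 31×40 + 27×30 + 24×20 + 21×20 + 20×40 + 18×60 + 17×20 = 5170.

5170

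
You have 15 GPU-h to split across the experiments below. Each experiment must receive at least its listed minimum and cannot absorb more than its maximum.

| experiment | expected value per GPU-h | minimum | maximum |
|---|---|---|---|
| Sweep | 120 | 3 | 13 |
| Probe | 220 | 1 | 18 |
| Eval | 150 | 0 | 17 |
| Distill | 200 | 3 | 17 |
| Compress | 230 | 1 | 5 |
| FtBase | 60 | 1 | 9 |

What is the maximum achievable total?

Meeting every minimum uses 3+1+0+3+1+1 = 9 GPU-h, leaving 6.
Highest expected value per GPU-h first: Compress 230 > Probe 220 > Distill 200 > Eval 150 > Sweep 120 > FtBase 60.
Give Compress 4 more to hit its cap of 5 — 2 left.
Only 2 left; Probe takes them to reach 3.
Total = 120×3 + 220×3 + 200×3 + 230×5 + 60×1 = 2830.

2830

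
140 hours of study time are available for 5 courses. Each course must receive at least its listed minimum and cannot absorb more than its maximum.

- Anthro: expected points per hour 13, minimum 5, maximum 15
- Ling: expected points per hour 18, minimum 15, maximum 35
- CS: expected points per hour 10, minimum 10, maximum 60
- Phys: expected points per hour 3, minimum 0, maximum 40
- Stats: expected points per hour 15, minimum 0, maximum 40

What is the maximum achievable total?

1925

Meeting every minimum uses 5+15+10+0+0 = 30 hours, leaving 110.
Order the courses by expected points per hour: Ling 18 > Stats 15 > Anthro 13 > CS 10 > Phys 3.
Give Ling 20 more to hit its cap of 35 — 90 left.
Give Stats 40 more to hit its cap of 40 — 50 left.
Anthro: +10 to 15 (cap) — 40 left.
Only 40 left; CS takes them to reach 50.
Total = 13×15 + 18×35 + 10×50 + 15×40 = 1925.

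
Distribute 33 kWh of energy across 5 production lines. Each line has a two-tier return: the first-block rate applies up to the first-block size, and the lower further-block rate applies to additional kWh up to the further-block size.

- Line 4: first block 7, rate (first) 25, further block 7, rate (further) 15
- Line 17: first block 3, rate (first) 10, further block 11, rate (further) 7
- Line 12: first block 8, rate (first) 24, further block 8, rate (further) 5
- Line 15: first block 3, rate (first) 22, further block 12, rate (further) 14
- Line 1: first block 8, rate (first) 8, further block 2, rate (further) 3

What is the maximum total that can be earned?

650

Rank every tier by rate: Line 4/first 25 > Line 12/first 24 > Line 15/first 22 > Line 4/second 15 > Line 15/second 14 > Line 17/first 10 > Line 1/first 8 > Line 17/second 7 > Line 12/second 5 > Line 1/second 3.
Line 4/first (25): +7 — 26 left.
Fill Line 12 first block (8 at 24) — 18 left.
Fill Line 15 first block (3 at 22) — 15 left.
Line 4/second (15): +7 — 8 left.
Line 15 second at 14: only 8 left, fill 8.
Total = 25×7 + 24×8 + 22×3 + 15×7 + 14×8 = 650.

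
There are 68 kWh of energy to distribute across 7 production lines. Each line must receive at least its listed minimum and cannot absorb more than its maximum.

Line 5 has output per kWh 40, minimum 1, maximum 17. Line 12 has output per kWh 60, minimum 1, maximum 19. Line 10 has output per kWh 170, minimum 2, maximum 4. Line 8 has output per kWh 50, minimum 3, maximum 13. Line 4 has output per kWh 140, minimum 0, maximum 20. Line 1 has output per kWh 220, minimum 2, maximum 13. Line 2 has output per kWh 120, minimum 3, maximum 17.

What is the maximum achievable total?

9170

Meeting every minimum uses 1+1+2+3+0+2+3 = 12 kWh, leaving 56.
Highest output per kWh first: Line 1 220 > Line 10 170 > Line 4 140 > Line 2 120 > Line 12 60 > Line 8 50 > Line 5 40.
Line 1: +11 to 13 (cap) — 45 left.
Give Line 10 2 more to hit its cap of 4 — 43 left.
Give Line 4 20 more to hit its cap of 20 — 23 left.
Line 2: +14 to 17 (cap) — 9 left.
Line 12 has room for 18 more but only 9 remain, so it gets 10.
Total = 40×1 + 60×10 + 170×4 + 50×3 + 140×20 + 220×13 + 120×17 = 9170.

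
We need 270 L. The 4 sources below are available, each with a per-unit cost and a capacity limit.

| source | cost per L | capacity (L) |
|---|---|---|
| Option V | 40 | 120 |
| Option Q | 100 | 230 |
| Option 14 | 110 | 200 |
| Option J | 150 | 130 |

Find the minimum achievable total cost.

Use sources in increasing cost order.
Option V at 40: take all 120 L → 150 still needed.
Option Q at 100: take 150 of its 230 → requirement met.
Option 14, Option J: unused.
Cost = 120×40 + 150×100 = 19800.

19800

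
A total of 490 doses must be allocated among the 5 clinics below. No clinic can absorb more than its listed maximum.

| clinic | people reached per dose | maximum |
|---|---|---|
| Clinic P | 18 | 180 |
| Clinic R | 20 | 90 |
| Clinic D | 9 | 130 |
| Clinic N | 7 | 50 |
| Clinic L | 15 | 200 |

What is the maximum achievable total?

8220

Order the clinics by people reached per dose: Clinic R 20 > Clinic P 18 > Clinic L 15 > Clinic D 9 > Clinic N 7.
Give Clinic R 90 to hit its cap of 90 → 400 left.
Clinic P: +180 to 180 (cap) → 220 left.
Clinic L: +200 to 200 (cap) → 20 left.
Only 20 left; Clinic D takes them to reach 20.
Total = 18×180 + 20×90 + 9×20 + 15×200 = 8220.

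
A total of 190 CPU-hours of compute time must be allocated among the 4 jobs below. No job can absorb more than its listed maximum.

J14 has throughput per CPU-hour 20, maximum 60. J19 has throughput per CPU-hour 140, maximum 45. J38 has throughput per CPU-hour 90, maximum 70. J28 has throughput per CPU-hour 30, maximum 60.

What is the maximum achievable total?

14700

Order the jobs by throughput per CPU-hour: J19 140 > J38 90 > J28 30 > J14 20.
Give J19 45 to hit its cap of 45 ; 145 left.
J38 takes 70 to reach its cap of 70 ; 75 left.
Give J28 60 to hit its cap of 60 ; 15 left.
J14: +15 (room for 60) → 15. Pool exhausted.
Total = 20×15 + 140×45 + 90×70 + 30×60 = 14700.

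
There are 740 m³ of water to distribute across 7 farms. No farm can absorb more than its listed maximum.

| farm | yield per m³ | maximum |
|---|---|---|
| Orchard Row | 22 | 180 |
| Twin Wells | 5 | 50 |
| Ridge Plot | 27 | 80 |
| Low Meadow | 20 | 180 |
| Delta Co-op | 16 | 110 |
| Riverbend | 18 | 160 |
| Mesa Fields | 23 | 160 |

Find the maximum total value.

Rank by yield per m³: Ridge Plot 27 > Mesa Fields 23 > Orchard Row 22 > Low Meadow 20 > Riverbend 18 > Delta Co-op 16 > Twin Wells 5.
Ridge Plot: +80 to 80 (cap) → 660 left.
Mesa Fields: +160 to 160 (cap) → 500 left.
Orchard Row takes 180 to reach its cap of 180 → 320 left.
Low Meadow takes 180 to reach its cap of 180 → 140 left.
Riverbend has room for 160 but only 140 remain, so it gets 140.
Total = 22×180 + 27×80 + 20×180 + 18×140 + 23×160 = 15920.

15920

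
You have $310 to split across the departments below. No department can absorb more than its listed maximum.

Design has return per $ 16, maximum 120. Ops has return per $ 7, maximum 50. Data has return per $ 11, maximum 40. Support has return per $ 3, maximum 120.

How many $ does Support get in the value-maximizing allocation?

100

Highest return per $ first: Design 16 > Data 11 > Ops 7 > Support 3.
Give Design 120 to hit its cap of 120 — 190 left.
Data: +40 to 40 (cap) — 150 left.
Give Ops 50 to hit its cap of 50 — 100 left.
Only 100 left; Support takes them to reach 100.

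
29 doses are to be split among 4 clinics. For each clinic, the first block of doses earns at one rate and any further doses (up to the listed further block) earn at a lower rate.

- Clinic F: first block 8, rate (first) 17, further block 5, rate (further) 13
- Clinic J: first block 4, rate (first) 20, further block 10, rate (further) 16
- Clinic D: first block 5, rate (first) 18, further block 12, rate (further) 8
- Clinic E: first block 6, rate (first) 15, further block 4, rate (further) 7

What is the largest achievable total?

Treat each block as its own option and order by rate: Clinic J/first 20 > Clinic D/first 18 > Clinic F/first 17 > Clinic J/second 16 > Clinic E/first 15 > Clinic F/second 13 > Clinic D/second 8 > Clinic E/second 7.
Clinic J first at 20: fill all 4 ; 25 left.
Clinic D/first (18): +5 ; 20 left.
Clinic F/first (17): +8 ; 12 left.
Fill Clinic J second block (10 at 16) ; 2 left.
2 remain; put them into Clinic E first at 15.
Total = 20×4 + 18×5 + 17×8 + 16×10 + 15×2 = 496.

496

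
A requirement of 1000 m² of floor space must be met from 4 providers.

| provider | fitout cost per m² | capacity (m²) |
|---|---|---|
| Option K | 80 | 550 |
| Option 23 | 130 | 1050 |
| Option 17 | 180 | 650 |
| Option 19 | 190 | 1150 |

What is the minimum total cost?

Fill from the cheapest provider first.
Option K at 80: take all 550 m² → 450 still needed.
Option 23 (130): take the remaining 450 → done.
Option 17, Option 19: unused.
Cost = 550×80 + 450×130 = 102500.

102500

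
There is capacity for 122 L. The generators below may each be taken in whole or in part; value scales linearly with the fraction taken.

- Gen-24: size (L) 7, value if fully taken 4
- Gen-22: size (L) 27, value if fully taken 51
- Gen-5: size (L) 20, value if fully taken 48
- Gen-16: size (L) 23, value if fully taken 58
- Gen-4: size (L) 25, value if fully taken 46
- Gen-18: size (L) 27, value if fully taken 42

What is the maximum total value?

245

Best value per unit of size first: Gen-16 58/23≈2.52, Gen-5 48/20≈2.4, Gen-22 51/27≈1.89, Gen-4 46/25≈1.84, Gen-18 42/27≈1.56, Gen-24 4/7≈0.571.
Gen-16: take in full, 23 L for value 58 ; 99 left.
Take all of Gen-5 (20 L, value 48) ; 79 L left.
Take all of Gen-22 (27 L, value 51) ; 52 L left.
Gen-4: take in full, 25 L for value 46 ; 27 left.
All 27 L of Gen-18 fit (value 42) ; 0 remain.
Total value = 245.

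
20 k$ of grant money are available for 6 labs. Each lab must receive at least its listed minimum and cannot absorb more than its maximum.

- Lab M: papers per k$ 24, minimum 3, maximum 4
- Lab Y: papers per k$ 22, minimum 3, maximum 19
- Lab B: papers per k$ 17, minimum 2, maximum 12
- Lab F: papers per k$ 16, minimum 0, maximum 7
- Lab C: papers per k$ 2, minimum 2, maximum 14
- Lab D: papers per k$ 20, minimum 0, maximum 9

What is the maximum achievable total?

398

Meeting every minimum uses 3+3+2+0+2+0 = 10 k$, leaving 10.
Rank by papers per k$: Lab M 24 > Lab Y 22 > Lab D 20 > Lab B 17 > Lab F 16 > Lab C 2.
Lab M takes 1 more to reach its cap of 4 → 9 left.
Lab Y has room for 16 more but only 9 remain, so it gets 12.
Total = 24×4 + 22×12 + 17×2 + 2×2 = 398.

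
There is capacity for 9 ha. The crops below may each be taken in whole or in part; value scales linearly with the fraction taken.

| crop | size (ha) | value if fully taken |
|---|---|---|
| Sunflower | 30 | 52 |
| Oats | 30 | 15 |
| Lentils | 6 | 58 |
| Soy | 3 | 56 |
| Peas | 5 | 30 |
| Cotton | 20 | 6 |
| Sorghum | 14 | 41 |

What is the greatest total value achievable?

Rank by value-to-size ratio: Soy 56/3≈18.7, Lentils 58/6≈9.67, Peas 30/5≈6, Sorghum 41/14≈2.93, Sunflower 52/30≈1.73, Oats 15/30≈0.5, Cotton 6/20≈0.3.
Soy: take in full, 3 ha for value 56 → 6 left.
Lentils: take in full, 6 ha for value 58 → 0 left.
Total value = 114.

114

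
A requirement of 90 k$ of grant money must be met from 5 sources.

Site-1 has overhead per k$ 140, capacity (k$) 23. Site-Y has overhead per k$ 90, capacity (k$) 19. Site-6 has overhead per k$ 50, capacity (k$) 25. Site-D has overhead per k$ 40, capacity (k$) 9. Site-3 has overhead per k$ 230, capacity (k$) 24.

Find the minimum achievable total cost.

Fill from the cheapest source first.
Take 9 from Site-D at 40 — need 81 more.
Site-6 (50): use full 25 — 56 k$ to go.
Take 19 from Site-Y at 90 — need 37 more.
Take 23 from Site-1 at 140 — need 14 more.
Site-3 at 230: take 14 of its 24 — requirement met.
Cost = 9×40 + 25×50 + 19×90 + 23×140 + 14×230 = 9760.

9760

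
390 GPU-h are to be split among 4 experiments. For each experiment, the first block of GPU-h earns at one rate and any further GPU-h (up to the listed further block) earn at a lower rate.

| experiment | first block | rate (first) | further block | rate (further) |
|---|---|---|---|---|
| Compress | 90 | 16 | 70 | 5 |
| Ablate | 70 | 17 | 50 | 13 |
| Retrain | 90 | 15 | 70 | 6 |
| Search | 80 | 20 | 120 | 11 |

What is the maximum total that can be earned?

6340

Treat each block as its own option and order by rate: Search/T1 20 > Ablate/T1 17 > Compress/T1 16 > Retrain/T1 15 > Ablate/T2 13 > Search/T2 11 > Retrain/T2 6 > Compress/T2 5.
Search/T1 (20): +80 — 310 left.
Fill Ablate T1 block (70 at 17) — 240 left.
Compress T1 at 16: fill all 90 — 150 left.
Retrain/T1 (15): +90 — 60 left.
Ablate T2 at 13: fill all 50 — 10 left.
Search T2 at 11: only 10 left, fill 10.
Total = 20×80 + 17×70 + 16×90 + 15×90 + 13×50 + 11×10 = 6340.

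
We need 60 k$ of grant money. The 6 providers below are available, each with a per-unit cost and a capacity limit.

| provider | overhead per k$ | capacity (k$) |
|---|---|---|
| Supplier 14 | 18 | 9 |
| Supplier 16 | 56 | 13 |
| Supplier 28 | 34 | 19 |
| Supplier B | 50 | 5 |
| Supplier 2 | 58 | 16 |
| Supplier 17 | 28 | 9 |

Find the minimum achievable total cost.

Cheapest first:
Supplier 14 (18): use full 9 ; 51 k$ to go.
Supplier 17 (28): use full 9 ; 42 k$ to go.
Take 19 from Supplier 28 at 34 ; need 23 more.
Supplier B at 50: take all 5 k$ ; 18 still needed.
Take 13 from Supplier 16 at 56 ; need 5 more.
Supplier 2 (58): take the remaining 5 ; done.
Cost = 9×18 + 9×28 + 19×34 + 5×50 + 13×56 + 5×58 = 2328.

2328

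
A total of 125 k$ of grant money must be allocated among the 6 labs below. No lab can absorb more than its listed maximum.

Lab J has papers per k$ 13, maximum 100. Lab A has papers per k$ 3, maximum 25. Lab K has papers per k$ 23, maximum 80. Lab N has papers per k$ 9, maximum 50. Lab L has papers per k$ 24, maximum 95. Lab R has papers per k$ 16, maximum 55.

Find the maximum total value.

2970

Order the labs by papers per k$: Lab L 24 > Lab K 23 > Lab R 16 > Lab J 13 > Lab N 9 > Lab A 3.
Lab L: +95 to 95 (cap) → 30 left.
Only 30 left; Lab K takes them to reach 30.
Total = 23×30 + 24×95 = 2970.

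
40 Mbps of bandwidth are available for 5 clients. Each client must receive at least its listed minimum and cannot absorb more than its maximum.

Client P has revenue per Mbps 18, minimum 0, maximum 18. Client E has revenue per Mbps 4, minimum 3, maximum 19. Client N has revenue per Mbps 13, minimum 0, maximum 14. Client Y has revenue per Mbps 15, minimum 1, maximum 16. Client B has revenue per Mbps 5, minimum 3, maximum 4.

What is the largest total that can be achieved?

591

Meeting every minimum uses 0+3+0+1+3 = 7 Mbps, leaving 33.
Highest revenue per Mbps first: Client P 18 > Client Y 15 > Client N 13 > Client B 5 > Client E 4.
Give Client P 18 more to hit its cap of 18 — 15 left.
Client Y takes 15 more to reach its cap of 16 — 0 left.
Total = 18×18 + 4×3 + 15×16 + 5×3 = 591.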